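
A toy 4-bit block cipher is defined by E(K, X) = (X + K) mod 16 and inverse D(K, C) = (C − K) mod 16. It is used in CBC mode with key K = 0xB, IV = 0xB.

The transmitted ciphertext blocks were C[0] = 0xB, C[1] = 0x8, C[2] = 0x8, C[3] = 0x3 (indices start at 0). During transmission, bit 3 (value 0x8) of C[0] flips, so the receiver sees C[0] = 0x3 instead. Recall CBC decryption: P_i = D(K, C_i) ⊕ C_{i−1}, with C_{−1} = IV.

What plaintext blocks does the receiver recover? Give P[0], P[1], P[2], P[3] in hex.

Only C[0] changed, to 0x3. In CBC, a change in C_i garbles P_i and flips the same bit in P_{i+1}. Decrypting the received ciphertext:
P[0]: D(K, 0x3) = 0x8; 0x8 ⊕ 0xB = 0x3.
P[1]: D(K, 0x8) = 0xD; 0xD ⊕ 0x3 = 0xE.
P[2]: D(K, 0x8) = 0xD; 0xD ⊕ 0x8 = 0x5.
P[3]: D(K, 0x3) = 0x8; 0x8 ⊕ 0x8 = 0x0.
Blocks that differ from the original plaintext: P[0], P[1].

P[0] = 0x3, P[1] = 0xE, P[2] = 0x5, P[3] = 0x0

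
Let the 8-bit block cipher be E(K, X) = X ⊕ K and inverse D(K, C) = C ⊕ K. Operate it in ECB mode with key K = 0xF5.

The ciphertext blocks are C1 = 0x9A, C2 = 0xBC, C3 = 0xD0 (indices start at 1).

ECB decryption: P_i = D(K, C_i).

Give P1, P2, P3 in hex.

P1 = 0x6F, P2 = 0x49, P3 = 0x25

P1: D(K, 0x9A) = 0x6F.
P2: D(K, 0xBC) = 0x49.
P3: D(K, 0xD0) = 0x25.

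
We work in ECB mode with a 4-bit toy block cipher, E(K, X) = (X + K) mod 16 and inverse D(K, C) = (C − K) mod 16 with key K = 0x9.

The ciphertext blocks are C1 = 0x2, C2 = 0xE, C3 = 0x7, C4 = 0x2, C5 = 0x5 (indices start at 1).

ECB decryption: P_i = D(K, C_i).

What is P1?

P1: D(K, 0x2) = 0x9.

P1 = 0x9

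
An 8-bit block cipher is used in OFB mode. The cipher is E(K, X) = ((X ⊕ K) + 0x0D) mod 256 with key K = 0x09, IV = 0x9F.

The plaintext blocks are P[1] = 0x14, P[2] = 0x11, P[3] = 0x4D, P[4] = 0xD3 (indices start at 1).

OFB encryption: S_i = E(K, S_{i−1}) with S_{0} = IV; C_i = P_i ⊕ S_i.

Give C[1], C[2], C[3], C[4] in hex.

C[1] = 0xB7, C[2] = 0xA6, C[3] = 0x86, C[4] = 0x1C

C[1]: S = E(K, 0x9F) = 0xA3; 0x14 ⊕ 0xA3 = 0xB7.
C[2]: S = E(K, 0xA3) = 0xB7; 0x11 ⊕ 0xB7 = 0xA6.
C[3]: S = E(K, 0xB7) = 0xCB; 0x4D ⊕ 0xCB = 0x86.
C[4]: S = E(K, 0xCB) = 0xCF; 0xD3 ⊕ 0xCF = 0x1C.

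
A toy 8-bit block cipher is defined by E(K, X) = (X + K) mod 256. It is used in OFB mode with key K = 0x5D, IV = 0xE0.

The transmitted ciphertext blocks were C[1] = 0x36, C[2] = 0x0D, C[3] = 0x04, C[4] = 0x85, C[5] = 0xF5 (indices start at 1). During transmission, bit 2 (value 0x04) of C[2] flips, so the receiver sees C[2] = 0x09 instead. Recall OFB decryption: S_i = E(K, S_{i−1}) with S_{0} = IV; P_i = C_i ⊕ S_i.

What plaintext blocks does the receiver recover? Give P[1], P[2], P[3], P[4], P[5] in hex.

P[1] = 0x0B, P[2] = 0x93, P[3] = 0xF3, P[4] = 0xD1, P[5] = 0x44

Only C[2] changed, to 0x09. In OFB, a change in C_i flips the same bit in P_i only; the keystream is unaffected. Decrypting the received ciphertext:
P[1]: S = E(K, 0xE0) = 0x3D; 0x36 ⊕ 0x3D = 0x0B.
P[2]: S = E(K, 0x3D) = 0x9A; 0x09 ⊕ 0x9A = 0x93.
P[3]: S = E(K, 0x9A) = 0xF7; 0x04 ⊕ 0xF7 = 0xF3.
P[4]: S = E(K, 0xF7) = 0x54; 0x85 ⊕ 0x54 = 0xD1.
P[5]: S = E(K, 0x54) = 0xB1; 0xF5 ⊕ 0xB1 = 0x44.
Blocks that differ from the original plaintext: P[2].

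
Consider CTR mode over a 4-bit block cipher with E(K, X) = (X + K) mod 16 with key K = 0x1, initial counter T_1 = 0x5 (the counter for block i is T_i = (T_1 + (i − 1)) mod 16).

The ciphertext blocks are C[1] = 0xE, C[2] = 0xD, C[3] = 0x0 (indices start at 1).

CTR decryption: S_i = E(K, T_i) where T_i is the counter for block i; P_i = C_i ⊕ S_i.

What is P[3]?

P[3] = 0x8

P[3]: T = 0x7, S = E(K, T) = 0x8; 0x0 ⊕ 0x8 = 0x8.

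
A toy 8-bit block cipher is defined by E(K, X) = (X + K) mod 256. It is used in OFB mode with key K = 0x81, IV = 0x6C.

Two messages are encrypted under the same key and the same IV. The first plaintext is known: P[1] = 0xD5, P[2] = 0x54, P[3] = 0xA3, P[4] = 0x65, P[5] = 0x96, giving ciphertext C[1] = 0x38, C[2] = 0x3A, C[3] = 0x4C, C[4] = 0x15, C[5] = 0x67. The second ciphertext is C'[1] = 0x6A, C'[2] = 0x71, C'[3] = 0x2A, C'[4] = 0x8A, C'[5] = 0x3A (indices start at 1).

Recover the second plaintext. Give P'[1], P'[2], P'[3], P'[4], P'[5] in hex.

In OFB with a reused IV, both messages share the same keystream S_i, so C_i ⊕ C'_i = P_i ⊕ P'_i and thus P'_i = P_i ⊕ C_i ⊕ C'_i.
P'[1]: 0xD5 ⊕ 0x38 ⊕ 0x6A = 0x87.
P'[2]: 0x54 ⊕ 0x3A ⊕ 0x71 = 0x1F.
P'[3]: 0xA3 ⊕ 0x4C ⊕ 0x2A = 0xC5.
P'[4]: 0x65 ⊕ 0x15 ⊕ 0x8A = 0xFA.
P'[5]: 0x96 ⊕ 0x67 ⊕ 0x3A = 0xCB.

P'[1] = 0x87, P'[2] = 0x1F, P'[3] = 0xC5, P'[4] = 0xFA, P'[5] = 0xCB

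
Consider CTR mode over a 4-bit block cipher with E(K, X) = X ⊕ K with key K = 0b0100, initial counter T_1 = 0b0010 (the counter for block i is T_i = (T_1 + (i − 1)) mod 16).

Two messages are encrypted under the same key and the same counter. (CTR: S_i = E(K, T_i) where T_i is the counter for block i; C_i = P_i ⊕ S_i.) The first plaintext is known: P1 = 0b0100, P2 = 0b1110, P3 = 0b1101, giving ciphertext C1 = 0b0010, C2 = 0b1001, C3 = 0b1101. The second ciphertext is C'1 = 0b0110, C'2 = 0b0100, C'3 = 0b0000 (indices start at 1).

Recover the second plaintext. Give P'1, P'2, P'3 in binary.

P'1 = 0b0000, P'2 = 0b0011, P'3 = 0b0000

In CTR with a reused counter, both messages share the same keystream S_i, so C_i ⊕ C'_i = P_i ⊕ P'_i and thus P'_i = P_i ⊕ C_i ⊕ C'_i.
P'1: 0b0100 ⊕ 0b0010 ⊕ 0b0110 = 0b0000.
P'2: 0b1110 ⊕ 0b1001 ⊕ 0b0100 = 0b0011.
P'3: 0b1101 ⊕ 0b1101 ⊕ 0b0000 = 0b0000.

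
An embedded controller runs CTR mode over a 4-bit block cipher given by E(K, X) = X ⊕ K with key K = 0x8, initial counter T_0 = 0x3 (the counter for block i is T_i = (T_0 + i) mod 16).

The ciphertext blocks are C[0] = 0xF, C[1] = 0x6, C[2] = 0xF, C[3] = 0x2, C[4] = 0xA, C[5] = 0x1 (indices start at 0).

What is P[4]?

P[4] = 0x5

CTR decryption: S_i = E(K, T_i) where T_i is the counter for block i; P_i = C_i ⊕ S_i.
P[4]: T = 0x7, S = E(K, T) = 0xF; 0xA ⊕ 0xF = 0x5.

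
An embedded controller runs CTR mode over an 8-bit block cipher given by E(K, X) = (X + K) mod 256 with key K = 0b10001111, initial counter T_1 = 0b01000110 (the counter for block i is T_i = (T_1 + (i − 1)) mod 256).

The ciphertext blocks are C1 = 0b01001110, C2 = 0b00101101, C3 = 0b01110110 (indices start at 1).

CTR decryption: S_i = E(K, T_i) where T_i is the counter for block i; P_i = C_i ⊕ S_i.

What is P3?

P3: T = 0b01001000, S = E(K, T) = 0b11010111; 0b01110110 ⊕ 0b11010111 = 0b10100001.

P3 = 0b10100001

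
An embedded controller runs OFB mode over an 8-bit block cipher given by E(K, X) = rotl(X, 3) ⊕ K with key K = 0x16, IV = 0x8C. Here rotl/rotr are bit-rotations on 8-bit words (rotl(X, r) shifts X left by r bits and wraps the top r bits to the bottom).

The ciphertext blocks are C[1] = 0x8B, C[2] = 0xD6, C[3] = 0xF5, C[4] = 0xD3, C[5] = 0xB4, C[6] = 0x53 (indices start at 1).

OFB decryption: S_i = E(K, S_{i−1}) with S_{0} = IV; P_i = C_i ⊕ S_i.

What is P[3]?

P[3] = 0xCF

P[1]: S = E(K, 0x8C) = 0x72; 0x8B ⊕ 0x72 = 0xF9.
P[2]: S = E(K, 0x72) = 0x85; 0xD6 ⊕ 0x85 = 0x53.
P[3]: S = E(K, 0x85) = 0x3A; 0xF5 ⊕ 0x3A = 0xCF.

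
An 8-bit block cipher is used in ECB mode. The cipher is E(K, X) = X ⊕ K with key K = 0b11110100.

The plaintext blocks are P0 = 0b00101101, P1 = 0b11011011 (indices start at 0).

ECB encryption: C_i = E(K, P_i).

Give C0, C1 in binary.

C0: E(K, 0b00101101) = 0b11011001.
C1: E(K, 0b11011011) = 0b00101111.

C0 = 0b11011001, C1 = 0b00101111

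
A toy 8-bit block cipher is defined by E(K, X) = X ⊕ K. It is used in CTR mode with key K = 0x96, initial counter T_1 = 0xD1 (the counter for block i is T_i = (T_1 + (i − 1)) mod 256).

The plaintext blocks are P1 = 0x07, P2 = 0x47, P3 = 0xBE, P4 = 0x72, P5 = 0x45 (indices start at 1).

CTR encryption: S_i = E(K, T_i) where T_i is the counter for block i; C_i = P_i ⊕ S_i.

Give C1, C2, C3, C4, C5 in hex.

C1: T = 0xD1, S = E(K, T) = 0x47; 0x07 ⊕ 0x47 = 0x40.
C2: T = 0xD2, S = E(K, T) = 0x44; 0x47 ⊕ 0x44 = 0x03.
C3: T = 0xD3, S = E(K, T) = 0x45; 0xBE ⊕ 0x45 = 0xFB.
C4: T = 0xD4, S = E(K, T) = 0x42; 0x72 ⊕ 0x42 = 0x30.
C5: T = 0xD5, S = E(K, T) = 0x43; 0x45 ⊕ 0x43 = 0x06.

C1 = 0x40, C2 = 0x03, C3 = 0xFB, C4 = 0x30, C5 = 0x06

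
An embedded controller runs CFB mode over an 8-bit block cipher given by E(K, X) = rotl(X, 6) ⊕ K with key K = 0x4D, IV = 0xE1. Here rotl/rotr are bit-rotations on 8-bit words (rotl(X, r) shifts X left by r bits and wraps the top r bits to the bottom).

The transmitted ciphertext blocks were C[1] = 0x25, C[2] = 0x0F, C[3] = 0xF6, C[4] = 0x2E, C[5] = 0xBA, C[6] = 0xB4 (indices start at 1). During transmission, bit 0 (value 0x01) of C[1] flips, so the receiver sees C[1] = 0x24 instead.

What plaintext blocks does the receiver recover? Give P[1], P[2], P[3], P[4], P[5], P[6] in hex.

CFB decryption: P_i = C_i ⊕ E(K, C_{i−1}), with C_{0} = IV.
Only C[1] changed, to 0x24. In CFB, a change in C_i flips the same bit in P_i and garbles P_{i+1}. Decrypting the received ciphertext:
P[1]: E(K, 0xE1) = 0x35; 0x24 ⊕ 0x35 = 0x11.
P[2]: E(K, 0x24) = 0x44; 0x0F ⊕ 0x44 = 0x4B.
P[3]: E(K, 0x0F) = 0x8E; 0xF6 ⊕ 0x8E = 0x78.
P[4]: E(K, 0xF6) = 0xF0; 0x2E ⊕ 0xF0 = 0xDE.
P[5]: E(K, 0x2E) = 0xC6; 0xBA ⊕ 0xC6 = 0x7C.
P[6]: E(K, 0xBA) = 0xE3; 0xB4 ⊕ 0xE3 = 0x57.
Blocks that differ from the original plaintext: P[1], P[2].

P[1] = 0x11, P[2] = 0x4B, P[3] = 0x78, P[4] = 0xDE, P[5] = 0x7C, P[6] = 0x57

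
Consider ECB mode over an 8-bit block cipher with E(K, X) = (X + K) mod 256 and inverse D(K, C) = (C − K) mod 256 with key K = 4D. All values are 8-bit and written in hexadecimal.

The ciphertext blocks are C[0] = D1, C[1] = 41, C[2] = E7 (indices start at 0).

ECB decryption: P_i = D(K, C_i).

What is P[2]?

P[2] = 9A

P[2]: D(K, E7) = 9A.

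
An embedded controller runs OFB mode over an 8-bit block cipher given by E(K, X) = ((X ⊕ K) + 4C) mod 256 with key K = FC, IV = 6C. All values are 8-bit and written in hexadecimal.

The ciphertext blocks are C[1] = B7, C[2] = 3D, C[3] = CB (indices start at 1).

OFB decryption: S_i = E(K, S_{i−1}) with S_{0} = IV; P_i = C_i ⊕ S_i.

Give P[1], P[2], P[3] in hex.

P[1] = 6B, P[2] = 51, P[3] = 17

P[1]: S = E(K, 6C) = DC; B7 ⊕ DC = 6B.
P[2]: S = E(K, DC) = 6C; 3D ⊕ 6C = 51.
P[3]: S = E(K, 6C) = DC; CB ⊕ DC = 17.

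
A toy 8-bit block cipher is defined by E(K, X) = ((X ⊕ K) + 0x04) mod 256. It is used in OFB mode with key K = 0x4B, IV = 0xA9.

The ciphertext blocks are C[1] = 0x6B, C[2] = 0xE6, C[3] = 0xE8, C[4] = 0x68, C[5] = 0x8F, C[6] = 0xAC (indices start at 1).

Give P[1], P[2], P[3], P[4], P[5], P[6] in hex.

OFB decryption: S_i = E(K, S_{i−1}) with S_{0} = IV; P_i = C_i ⊕ S_i.
P[1]: S = E(K, 0xA9) = 0xE6; 0x6B ⊕ 0xE6 = 0x8D.
P[2]: S = E(K, 0xE6) = 0xB1; 0xE6 ⊕ 0xB1 = 0x57.
P[3]: S = E(K, 0xB1) = 0xFE; 0xE8 ⊕ 0xFE = 0x16.
P[4]: S = E(K, 0xFE) = 0xB9; 0x68 ⊕ 0xB9 = 0xD1.
P[5]: S = E(K, 0xB9) = 0xF6; 0x8F ⊕ 0xF6 = 0x79.
P[6]: S = E(K, 0xF6) = 0xC1; 0xAC ⊕ 0xC1 = 0x6D.

P[1] = 0x8D, P[2] = 0x57, P[3] = 0x16, P[4] = 0xD1, P[5] = 0x79, P[6] = 0x6D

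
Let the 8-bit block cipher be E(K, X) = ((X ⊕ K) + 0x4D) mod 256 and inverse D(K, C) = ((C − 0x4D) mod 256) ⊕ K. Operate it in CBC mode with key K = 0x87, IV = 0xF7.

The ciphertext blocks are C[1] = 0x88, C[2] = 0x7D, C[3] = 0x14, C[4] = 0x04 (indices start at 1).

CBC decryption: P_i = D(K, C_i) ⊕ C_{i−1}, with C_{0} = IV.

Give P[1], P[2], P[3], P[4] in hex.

P[1] = 0x4B, P[2] = 0x3F, P[3] = 0x3D, P[4] = 0x24

P[1]: D(K, 0x88) = 0xBC; 0xBC ⊕ 0xF7 = 0x4B.
P[2]: D(K, 0x7D) = 0xB7; 0xB7 ⊕ 0x88 = 0x3F.
P[3]: D(K, 0x14) = 0x40; 0x40 ⊕ 0x7D = 0x3D.
P[4]: D(K, 0x04) = 0x30; 0x30 ⊕ 0x14 = 0x24.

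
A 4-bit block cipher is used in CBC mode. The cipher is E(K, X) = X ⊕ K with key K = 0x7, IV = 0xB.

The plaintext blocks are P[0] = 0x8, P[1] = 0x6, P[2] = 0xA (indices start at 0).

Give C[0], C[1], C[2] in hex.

C[0] = 0x4, C[1] = 0x5, C[2] = 0x8

CBC encryption: C_i = E(K, P_i ⊕ C_{i−1}), with C_{−1} = IV.
C[0]: P[0] ⊕ 0xB = 0x3; E(K, 0x3) = 0x4.
C[1]: P[1] ⊕ 0x4 = 0x2; E(K, 0x2) = 0x5.
C[2]: P[2] ⊕ 0x5 = 0xF; E(K, 0xF) = 0x8.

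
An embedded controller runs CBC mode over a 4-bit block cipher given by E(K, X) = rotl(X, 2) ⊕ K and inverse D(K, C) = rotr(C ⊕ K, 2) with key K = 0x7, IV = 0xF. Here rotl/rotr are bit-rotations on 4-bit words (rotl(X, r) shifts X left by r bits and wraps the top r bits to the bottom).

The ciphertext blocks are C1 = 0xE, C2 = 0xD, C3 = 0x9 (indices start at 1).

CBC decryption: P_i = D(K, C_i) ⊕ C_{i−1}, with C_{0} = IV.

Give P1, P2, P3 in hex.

P1: D(K, 0xE) = 0x6; 0x6 ⊕ 0xF = 0x9.
P2: D(K, 0xD) = 0xA; 0xA ⊕ 0xE = 0x4.
P3: D(K, 0x9) = 0xB; 0xB ⊕ 0xD = 0x6.

P1 = 0x9, P2 = 0x4, P3 = 0x6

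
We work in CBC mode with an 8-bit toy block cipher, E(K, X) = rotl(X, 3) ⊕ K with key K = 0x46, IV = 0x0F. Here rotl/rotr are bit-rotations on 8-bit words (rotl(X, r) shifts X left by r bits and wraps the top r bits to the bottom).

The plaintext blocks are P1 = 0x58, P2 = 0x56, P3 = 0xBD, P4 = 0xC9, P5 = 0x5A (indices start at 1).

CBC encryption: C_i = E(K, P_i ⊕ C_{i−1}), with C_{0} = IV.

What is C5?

C1: P1 ⊕ 0x0F = 0x57; E(K, 0x57) = 0xFC.
C2: P2 ⊕ 0xFC = 0xAA; E(K, 0xAA) = 0x13.
C3: P3 ⊕ 0x13 = 0xAE; E(K, 0xAE) = 0x33.
C4: P4 ⊕ 0x33 = 0xFA; E(K, 0xFA) = 0x91.
C5: P5 ⊕ 0x91 = 0xCB; E(K, 0xCB) = 0x18.

C5 = 0x18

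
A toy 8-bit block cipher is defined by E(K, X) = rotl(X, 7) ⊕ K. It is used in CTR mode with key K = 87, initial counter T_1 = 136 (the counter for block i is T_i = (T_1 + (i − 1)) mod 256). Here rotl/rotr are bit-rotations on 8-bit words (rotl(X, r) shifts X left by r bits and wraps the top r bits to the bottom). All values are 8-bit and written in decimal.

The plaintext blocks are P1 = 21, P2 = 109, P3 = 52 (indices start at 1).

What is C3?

CTR encryption: S_i = E(K, T_i) where T_i is the counter for block i; C_i = P_i ⊕ S_i.
C1: T = 136, S = E(K, T) = 19; 21 ⊕ 19 = 6.
C2: T = 137, S = E(K, T) = 147; 109 ⊕ 147 = 254.
C3: T = 138, S = E(K, T) = 18; 52 ⊕ 18 = 38.

C3 = 38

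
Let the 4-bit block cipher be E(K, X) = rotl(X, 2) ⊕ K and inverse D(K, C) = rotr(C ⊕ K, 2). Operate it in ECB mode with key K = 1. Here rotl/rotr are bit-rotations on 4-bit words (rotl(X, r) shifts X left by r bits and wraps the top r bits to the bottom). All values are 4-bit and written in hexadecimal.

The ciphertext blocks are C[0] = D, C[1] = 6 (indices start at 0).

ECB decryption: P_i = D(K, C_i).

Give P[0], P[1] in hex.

P[0]: D(K, D) = 3.
P[1]: D(K, 6) = D.

P[0] = 3, P[1] = D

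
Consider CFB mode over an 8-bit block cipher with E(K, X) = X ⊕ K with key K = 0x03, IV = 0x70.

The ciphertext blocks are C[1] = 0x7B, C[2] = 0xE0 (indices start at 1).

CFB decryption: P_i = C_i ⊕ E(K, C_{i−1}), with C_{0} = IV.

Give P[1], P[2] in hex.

P[1]: E(K, 0x70) = 0x73; 0x7B ⊕ 0x73 = 0x08.
P[2]: E(K, 0x7B) = 0x78; 0xE0 ⊕ 0x78 = 0x98.

P[1] = 0x08, P[2] = 0x98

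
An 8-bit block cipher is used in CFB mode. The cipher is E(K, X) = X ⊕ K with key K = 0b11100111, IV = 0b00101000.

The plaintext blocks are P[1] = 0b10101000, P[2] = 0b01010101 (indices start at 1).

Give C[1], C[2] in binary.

CFB encryption: C_i = P_i ⊕ E(K, C_{i−1}), with C_{0} = IV.
C[1]: E(K, 0b00101000) = 0b11001111; 0b10101000 ⊕ 0b11001111 = 0b01100111.
C[2]: E(K, 0b01100111) = 0b10000000; 0b01010101 ⊕ 0b10000000 = 0b11010101.

C[1] = 0b01100111, C[2] = 0b11010101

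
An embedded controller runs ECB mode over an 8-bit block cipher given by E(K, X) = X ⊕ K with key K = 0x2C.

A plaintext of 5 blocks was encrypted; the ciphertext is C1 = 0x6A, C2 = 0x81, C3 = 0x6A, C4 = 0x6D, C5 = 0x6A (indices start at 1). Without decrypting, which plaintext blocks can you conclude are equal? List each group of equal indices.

ECB encrypts each block independently with the same key, so equal ciphertext blocks imply equal plaintext blocks.
C1 = C3 = C5 = 0x6A, so P1 = P3 = P5.

P1 = P3 = P5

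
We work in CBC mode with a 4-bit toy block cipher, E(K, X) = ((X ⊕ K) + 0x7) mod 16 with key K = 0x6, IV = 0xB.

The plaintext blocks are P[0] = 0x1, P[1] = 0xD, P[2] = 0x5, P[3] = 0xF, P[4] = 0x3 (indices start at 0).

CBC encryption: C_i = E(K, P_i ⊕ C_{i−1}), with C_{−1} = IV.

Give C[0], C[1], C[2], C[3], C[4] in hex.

C[0]: P[0] ⊕ 0xB = 0xA; E(K, 0xA) = 0x3.
C[1]: P[1] ⊕ 0x3 = 0xE; E(K, 0xE) = 0xF.
C[2]: P[2] ⊕ 0xF = 0xA; E(K, 0xA) = 0x3.
C[3]: P[3] ⊕ 0x3 = 0xC; E(K, 0xC) = 0x1.
C[4]: P[4] ⊕ 0x1 = 0x2; E(K, 0x2) = 0xB.

C[0] = 0x3, C[1] = 0xF, C[2] = 0x3, C[3] = 0x1, C[4] = 0xB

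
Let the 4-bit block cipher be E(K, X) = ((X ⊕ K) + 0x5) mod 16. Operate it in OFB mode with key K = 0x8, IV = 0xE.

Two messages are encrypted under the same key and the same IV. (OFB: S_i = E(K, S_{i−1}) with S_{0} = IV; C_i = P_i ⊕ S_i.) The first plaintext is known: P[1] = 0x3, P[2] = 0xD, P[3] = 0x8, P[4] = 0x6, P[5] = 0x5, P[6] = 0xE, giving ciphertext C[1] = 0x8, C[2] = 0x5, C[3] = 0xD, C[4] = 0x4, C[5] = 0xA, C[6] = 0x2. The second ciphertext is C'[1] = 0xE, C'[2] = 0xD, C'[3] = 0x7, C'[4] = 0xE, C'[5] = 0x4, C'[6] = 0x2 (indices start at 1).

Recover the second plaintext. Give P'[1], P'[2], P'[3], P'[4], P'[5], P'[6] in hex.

P'[1] = 0x5, P'[2] = 0x5, P'[3] = 0x2, P'[4] = 0xC, P'[5] = 0xB, P'[6] = 0xE

In OFB with a reused IV, both messages share the same keystream S_i, so C_i ⊕ C'_i = P_i ⊕ P'_i and thus P'_i = P_i ⊕ C_i ⊕ C'_i.
P'[1]: 0x3 ⊕ 0x8 ⊕ 0xE = 0x5.
P'[2]: 0xD ⊕ 0x5 ⊕ 0xD = 0x5.
P'[3]: 0x8 ⊕ 0xD ⊕ 0x7 = 0x2.
P'[4]: 0x6 ⊕ 0x4 ⊕ 0xE = 0xC.
P'[5]: 0x5 ⊕ 0xA ⊕ 0x4 = 0xB.
P'[6]: 0xE ⊕ 0x2 ⊕ 0x2 = 0xE.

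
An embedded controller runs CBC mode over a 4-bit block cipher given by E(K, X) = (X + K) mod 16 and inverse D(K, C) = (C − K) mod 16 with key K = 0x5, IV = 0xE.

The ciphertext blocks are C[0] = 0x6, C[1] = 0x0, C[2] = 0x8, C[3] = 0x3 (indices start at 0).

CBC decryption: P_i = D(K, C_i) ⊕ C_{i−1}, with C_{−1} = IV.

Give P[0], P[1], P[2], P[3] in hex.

P[0]: D(K, 0x6) = 0x1; 0x1 ⊕ 0xE = 0xF.
P[1]: D(K, 0x0) = 0xB; 0xB ⊕ 0x6 = 0xD.
P[2]: D(K, 0x8) = 0x3; 0x3 ⊕ 0x0 = 0x3.
P[3]: D(K, 0x3) = 0xE; 0xE ⊕ 0x8 = 0x6.

P[0] = 0xF, P[1] = 0xD, P[2] = 0x3, P[3] = 0x6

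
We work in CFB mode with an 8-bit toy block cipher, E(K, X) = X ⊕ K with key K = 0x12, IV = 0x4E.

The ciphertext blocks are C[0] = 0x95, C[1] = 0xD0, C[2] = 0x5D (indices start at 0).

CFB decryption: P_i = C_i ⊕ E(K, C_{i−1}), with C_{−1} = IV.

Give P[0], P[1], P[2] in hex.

P[0] = 0xC9, P[1] = 0x57, P[2] = 0x9F

P[0]: E(K, 0x4E) = 0x5C; 0x95 ⊕ 0x5C = 0xC9.
P[1]: E(K, 0x95) = 0x87; 0xD0 ⊕ 0x87 = 0x57.
P[2]: E(K, 0xD0) = 0xC2; 0x5D ⊕ 0xC2 = 0x9F.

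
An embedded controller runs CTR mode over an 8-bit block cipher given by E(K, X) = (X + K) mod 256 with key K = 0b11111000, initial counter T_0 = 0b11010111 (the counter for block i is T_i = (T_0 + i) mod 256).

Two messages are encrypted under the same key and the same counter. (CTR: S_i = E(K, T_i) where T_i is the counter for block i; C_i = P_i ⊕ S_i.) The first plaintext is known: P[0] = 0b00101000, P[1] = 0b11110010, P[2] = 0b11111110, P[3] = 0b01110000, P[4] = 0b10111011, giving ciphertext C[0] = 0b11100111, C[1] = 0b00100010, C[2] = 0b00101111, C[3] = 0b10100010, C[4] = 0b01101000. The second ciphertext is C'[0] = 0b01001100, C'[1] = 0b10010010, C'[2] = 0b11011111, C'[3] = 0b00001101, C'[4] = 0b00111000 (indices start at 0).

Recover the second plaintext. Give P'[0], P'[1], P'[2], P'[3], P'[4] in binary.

In CTR with a reused counter, both messages share the same keystream S_i, so C_i ⊕ C'_i = P_i ⊕ P'_i and thus P'_i = P_i ⊕ C_i ⊕ C'_i.
P'[0]: 0b00101000 ⊕ 0b11100111 ⊕ 0b01001100 = 0b10000011.
P'[1]: 0b11110010 ⊕ 0b00100010 ⊕ 0b10010010 = 0b01000010.
P'[2]: 0b11111110 ⊕ 0b00101111 ⊕ 0b11011111 = 0b00001110.
P'[3]: 0b01110000 ⊕ 0b10100010 ⊕ 0b00001101 = 0b11011111.
P'[4]: 0b10111011 ⊕ 0b01101000 ⊕ 0b00111000 = 0b11101011.

P'[0] = 0b10000011, P'[1] = 0b01000010, P'[2] = 0b00001110, P'[3] = 0b11011111, P'[4] = 0b11101011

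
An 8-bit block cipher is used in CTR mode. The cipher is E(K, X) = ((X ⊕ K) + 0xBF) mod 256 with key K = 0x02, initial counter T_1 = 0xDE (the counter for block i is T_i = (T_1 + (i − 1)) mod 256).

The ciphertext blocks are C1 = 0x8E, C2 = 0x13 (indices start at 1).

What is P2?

P2 = 0x8F

CTR decryption: S_i = E(K, T_i) where T_i is the counter for block i; P_i = C_i ⊕ S_i.
P2: T = 0xDF, S = E(K, T) = 0x9C; 0x13 ⊕ 0x9C = 0x8F.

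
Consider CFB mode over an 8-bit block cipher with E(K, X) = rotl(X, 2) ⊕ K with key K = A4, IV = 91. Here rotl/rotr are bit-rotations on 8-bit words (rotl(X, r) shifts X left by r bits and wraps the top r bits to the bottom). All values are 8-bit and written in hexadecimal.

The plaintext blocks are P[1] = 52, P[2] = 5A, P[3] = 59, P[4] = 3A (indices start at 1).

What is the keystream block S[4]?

CFB encryption: C_i = P_i ⊕ E(K, C_{i−1}), with C_{0} = IV.
C[1]: E(K, 91) = E2; 52 ⊕ E2 = B0.
C[2]: E(K, B0) = 66; 5A ⊕ 66 = 3C.
C[3]: E(K, 3C) = 54; 59 ⊕ 54 = 0D.
C[4]: E(K, 0D) = 90; 3A ⊕ 90 = AA.
So S[4] = 90.

90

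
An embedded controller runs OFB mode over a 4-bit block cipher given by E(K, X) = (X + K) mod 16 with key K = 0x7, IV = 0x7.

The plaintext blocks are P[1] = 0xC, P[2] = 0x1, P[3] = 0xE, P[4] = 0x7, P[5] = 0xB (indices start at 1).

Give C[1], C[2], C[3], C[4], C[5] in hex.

C[1] = 0x2, C[2] = 0x4, C[3] = 0x2, C[4] = 0x4, C[5] = 0x1

OFB encryption: S_i = E(K, S_{i−1}) with S_{0} = IV; C_i = P_i ⊕ S_i.
C[1]: S = E(K, 0x7) = 0xE; 0xC ⊕ 0xE = 0x2.
C[2]: S = E(K, 0xE) = 0x5; 0x1 ⊕ 0x5 = 0x4.
C[3]: S = E(K, 0x5) = 0xC; 0xE ⊕ 0xC = 0x2.
C[4]: S = E(K, 0xC) = 0x3; 0x7 ⊕ 0x3 = 0x4.
C[5]: S = E(K, 0x3) = 0xA; 0xB ⊕ 0xA = 0x1.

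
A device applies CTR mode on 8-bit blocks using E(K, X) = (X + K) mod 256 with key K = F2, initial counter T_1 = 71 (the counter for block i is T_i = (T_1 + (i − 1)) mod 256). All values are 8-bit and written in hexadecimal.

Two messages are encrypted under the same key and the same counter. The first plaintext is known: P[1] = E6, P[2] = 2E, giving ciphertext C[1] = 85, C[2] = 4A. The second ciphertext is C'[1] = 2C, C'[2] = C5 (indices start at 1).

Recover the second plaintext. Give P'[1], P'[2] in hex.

P'[1] = 4F, P'[2] = A1

In CTR with a reused counter, both messages share the same keystream S_i, so C_i ⊕ C'_i = P_i ⊕ P'_i and thus P'_i = P_i ⊕ C_i ⊕ C'_i.
P'[1]: E6 ⊕ 85 ⊕ 2C = 4F.
P'[2]: 2E ⊕ 4A ⊕ C5 = A1.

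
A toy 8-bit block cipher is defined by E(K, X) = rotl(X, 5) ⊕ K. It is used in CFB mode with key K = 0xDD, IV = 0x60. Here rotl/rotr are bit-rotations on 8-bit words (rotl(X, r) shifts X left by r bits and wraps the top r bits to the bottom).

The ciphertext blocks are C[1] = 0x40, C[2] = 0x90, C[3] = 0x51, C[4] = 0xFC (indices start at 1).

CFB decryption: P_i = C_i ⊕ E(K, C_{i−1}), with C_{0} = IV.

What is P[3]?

P[3] = 0x9E

P[3]: E(K, 0x90) = 0xCF; 0x51 ⊕ 0xCF = 0x9E.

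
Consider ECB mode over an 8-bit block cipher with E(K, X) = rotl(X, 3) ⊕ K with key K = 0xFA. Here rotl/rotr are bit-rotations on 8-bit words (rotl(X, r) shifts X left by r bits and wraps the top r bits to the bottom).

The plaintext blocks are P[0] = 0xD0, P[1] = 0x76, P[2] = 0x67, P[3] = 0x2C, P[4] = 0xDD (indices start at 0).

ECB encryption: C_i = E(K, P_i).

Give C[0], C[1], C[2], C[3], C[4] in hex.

C[0] = 0x7C, C[1] = 0x49, C[2] = 0xC1, C[3] = 0x9B, C[4] = 0x14

C[0]: E(K, 0xD0) = 0x7C.
C[1]: E(K, 0x76) = 0x49.
C[2]: E(K, 0x67) = 0xC1.
C[3]: E(K, 0x2C) = 0x9B.
C[4]: E(K, 0xDD) = 0x14.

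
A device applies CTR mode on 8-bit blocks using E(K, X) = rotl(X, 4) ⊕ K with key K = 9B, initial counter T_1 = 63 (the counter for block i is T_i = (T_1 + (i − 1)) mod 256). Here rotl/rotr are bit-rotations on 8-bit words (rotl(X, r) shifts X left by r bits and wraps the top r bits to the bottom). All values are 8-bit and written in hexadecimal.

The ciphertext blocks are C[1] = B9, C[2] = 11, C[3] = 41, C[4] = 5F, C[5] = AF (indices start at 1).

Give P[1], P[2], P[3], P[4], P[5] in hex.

P[1] = 14, P[2] = CC, P[3] = 8C, P[4] = A2, P[5] = 42

CTR decryption: S_i = E(K, T_i) where T_i is the counter for block i; P_i = C_i ⊕ S_i.
P[1]: T = 63, S = E(K, T) = AD; B9 ⊕ AD = 14.
P[2]: T = 64, S = E(K, T) = DD; 11 ⊕ DD = CC.
P[3]: T = 65, S = E(K, T) = CD; 41 ⊕ CD = 8C.
P[4]: T = 66, S = E(K, T) = FD; 5F ⊕ FD = A2.
P[5]: T = 67, S = E(K, T) = ED; AF ⊕ ED = 42.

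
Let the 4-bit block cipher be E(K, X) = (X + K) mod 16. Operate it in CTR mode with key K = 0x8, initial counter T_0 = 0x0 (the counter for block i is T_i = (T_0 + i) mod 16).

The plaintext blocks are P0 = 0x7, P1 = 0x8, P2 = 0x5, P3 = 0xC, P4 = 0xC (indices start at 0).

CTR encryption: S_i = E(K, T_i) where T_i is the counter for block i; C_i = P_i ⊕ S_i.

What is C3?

C0: T = 0x0, S = E(K, T) = 0x8; 0x7 ⊕ 0x8 = 0xF.
C1: T = 0x1, S = E(K, T) = 0x9; 0x8 ⊕ 0x9 = 0x1.
C2: T = 0x2, S = E(K, T) = 0xA; 0x5 ⊕ 0xA = 0xF.
C3: T = 0x3, S = E(K, T) = 0xB; 0xC ⊕ 0xB = 0x7.

C3 = 0x7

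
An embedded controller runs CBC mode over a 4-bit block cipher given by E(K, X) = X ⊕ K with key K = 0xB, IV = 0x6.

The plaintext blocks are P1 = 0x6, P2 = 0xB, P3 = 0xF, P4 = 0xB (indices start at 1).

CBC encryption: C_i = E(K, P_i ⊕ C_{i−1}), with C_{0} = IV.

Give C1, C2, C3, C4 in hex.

C1 = 0xB, C2 = 0xB, C3 = 0xF, C4 = 0xF

C1: P1 ⊕ 0x6 = 0x0; E(K, 0x0) = 0xB.
C2: P2 ⊕ 0xB = 0x0; E(K, 0x0) = 0xB.
C3: P3 ⊕ 0xB = 0x4; E(K, 0x4) = 0xF.
C4: P4 ⊕ 0xF = 0x4; E(K, 0x4) = 0xF.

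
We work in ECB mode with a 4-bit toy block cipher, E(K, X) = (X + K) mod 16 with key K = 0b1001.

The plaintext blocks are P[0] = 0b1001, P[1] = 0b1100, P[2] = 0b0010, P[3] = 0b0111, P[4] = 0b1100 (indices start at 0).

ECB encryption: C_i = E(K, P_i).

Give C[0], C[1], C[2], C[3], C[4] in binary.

C[0]: E(K, 0b1001) = 0b0010.
C[1]: E(K, 0b1100) = 0b0101.
C[2]: E(K, 0b0010) = 0b1011.
C[3]: E(K, 0b0111) = 0b0000.
C[4]: E(K, 0b1100) = 0b0101.

C[0] = 0b0010, C[1] = 0b0101, C[2] = 0b1011, C[3] = 0b0000, C[4] = 0b0101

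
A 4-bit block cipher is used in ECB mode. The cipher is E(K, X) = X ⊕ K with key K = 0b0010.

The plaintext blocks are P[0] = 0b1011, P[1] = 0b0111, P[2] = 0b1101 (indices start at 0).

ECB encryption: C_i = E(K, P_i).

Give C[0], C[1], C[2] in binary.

C[0] = 0b1001, C[1] = 0b0101, C[2] = 0b1111

C[0]: E(K, 0b1011) = 0b1001.
C[1]: E(K, 0b0111) = 0b0101.
C[2]: E(K, 0b1101) = 0b1111.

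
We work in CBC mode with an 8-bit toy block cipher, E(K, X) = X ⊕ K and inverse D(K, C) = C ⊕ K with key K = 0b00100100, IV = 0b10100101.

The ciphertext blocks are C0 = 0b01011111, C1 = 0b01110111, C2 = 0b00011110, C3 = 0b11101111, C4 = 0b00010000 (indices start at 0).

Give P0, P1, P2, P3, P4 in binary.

P0 = 0b11011110, P1 = 0b00001100, P2 = 0b01001101, P3 = 0b11010101, P4 = 0b11011011

CBC decryption: P_i = D(K, C_i) ⊕ C_{i−1}, with C_{−1} = IV.
P0: D(K, 0b01011111) = 0b01111011; 0b01111011 ⊕ 0b10100101 = 0b11011110.
P1: D(K, 0b01110111) = 0b01010011; 0b01010011 ⊕ 0b01011111 = 0b00001100.
P2: D(K, 0b00011110) = 0b00111010; 0b00111010 ⊕ 0b01110111 = 0b01001101.
P3: D(K, 0b11101111) = 0b11001011; 0b11001011 ⊕ 0b00011110 = 0b11010101.
P4: D(K, 0b00010000) = 0b00110100; 0b00110100 ⊕ 0b11101111 = 0b11011011.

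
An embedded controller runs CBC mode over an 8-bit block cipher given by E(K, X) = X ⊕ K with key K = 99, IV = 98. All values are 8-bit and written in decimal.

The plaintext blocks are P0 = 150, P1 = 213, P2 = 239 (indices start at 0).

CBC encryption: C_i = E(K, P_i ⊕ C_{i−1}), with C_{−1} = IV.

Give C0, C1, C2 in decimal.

C0 = 151, C1 = 33, C2 = 173

C0: P0 ⊕ 98 = 244; E(K, 244) = 151.
C1: P1 ⊕ 151 = 66; E(K, 66) = 33.
C2: P2 ⊕ 33 = 206; E(K, 206) = 173.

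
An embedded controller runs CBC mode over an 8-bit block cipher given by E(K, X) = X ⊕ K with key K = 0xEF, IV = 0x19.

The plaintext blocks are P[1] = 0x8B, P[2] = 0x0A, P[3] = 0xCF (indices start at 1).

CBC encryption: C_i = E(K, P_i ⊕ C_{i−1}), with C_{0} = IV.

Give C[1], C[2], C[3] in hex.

C[1]: P[1] ⊕ 0x19 = 0x92; E(K, 0x92) = 0x7D.
C[2]: P[2] ⊕ 0x7D = 0x77; E(K, 0x77) = 0x98.
C[3]: P[3] ⊕ 0x98 = 0x57; E(K, 0x57) = 0xB8.

C[1] = 0x7D, C[2] = 0x98, C[3] = 0xB8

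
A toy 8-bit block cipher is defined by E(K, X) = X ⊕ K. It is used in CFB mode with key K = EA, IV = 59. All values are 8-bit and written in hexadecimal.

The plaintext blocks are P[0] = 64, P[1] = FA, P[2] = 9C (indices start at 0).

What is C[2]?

CFB encryption: C_i = P_i ⊕ E(K, C_{i−1}), with C_{−1} = IV.
C[0]: E(K, 59) = B3; 64 ⊕ B3 = D7.
C[1]: E(K, D7) = 3D; FA ⊕ 3D = C7.
C[2]: E(K, C7) = 2D; 9C ⊕ 2D = B1.

C[2] = B1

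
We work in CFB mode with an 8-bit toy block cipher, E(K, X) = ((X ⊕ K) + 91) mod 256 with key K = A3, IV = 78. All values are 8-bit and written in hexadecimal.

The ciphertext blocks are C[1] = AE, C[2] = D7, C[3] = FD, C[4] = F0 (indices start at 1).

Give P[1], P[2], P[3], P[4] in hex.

P[1] = C2, P[2] = 49, P[3] = F8, P[4] = 1F

CFB decryption: P_i = C_i ⊕ E(K, C_{i−1}), with C_{0} = IV.
P[1]: E(K, 78) = 6C; AE ⊕ 6C = C2.
P[2]: E(K, AE) = 9E; D7 ⊕ 9E = 49.
P[3]: E(K, D7) = 05; FD ⊕ 05 = F8.
P[4]: E(K, FD) = EF; F0 ⊕ EF = 1F.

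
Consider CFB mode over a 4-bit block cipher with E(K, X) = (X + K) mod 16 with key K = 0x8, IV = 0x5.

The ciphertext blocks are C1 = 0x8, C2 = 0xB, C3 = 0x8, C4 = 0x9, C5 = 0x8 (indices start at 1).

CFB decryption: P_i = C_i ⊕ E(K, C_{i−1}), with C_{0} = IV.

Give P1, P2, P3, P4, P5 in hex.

P1: E(K, 0x5) = 0xD; 0x8 ⊕ 0xD = 0x5.
P2: E(K, 0x8) = 0x0; 0xB ⊕ 0x0 = 0xB.
P3: E(K, 0xB) = 0x3; 0x8 ⊕ 0x3 = 0xB.
P4: E(K, 0x8) = 0x0; 0x9 ⊕ 0x0 = 0x9.
P5: E(K, 0x9) = 0x1; 0x8 ⊕ 0x1 = 0x9.

P1 = 0x5, P2 = 0xB, P3 = 0xB, P4 = 0x9, P5 = 0x9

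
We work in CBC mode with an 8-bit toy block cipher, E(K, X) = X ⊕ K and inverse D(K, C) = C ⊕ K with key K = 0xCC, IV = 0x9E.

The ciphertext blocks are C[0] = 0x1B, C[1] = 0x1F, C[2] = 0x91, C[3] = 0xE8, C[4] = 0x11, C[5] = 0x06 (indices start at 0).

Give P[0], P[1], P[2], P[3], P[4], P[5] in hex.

P[0] = 0x49, P[1] = 0xC8, P[2] = 0x42, P[3] = 0xB5, P[4] = 0x35, P[5] = 0xDB

CBC decryption: P_i = D(K, C_i) ⊕ C_{i−1}, with C_{−1} = IV.
P[0]: D(K, 0x1B) = 0xD7; 0xD7 ⊕ 0x9E = 0x49.
P[1]: D(K, 0x1F) = 0xD3; 0xD3 ⊕ 0x1B = 0xC8.
P[2]: D(K, 0x91) = 0x5D; 0x5D ⊕ 0x1F = 0x42.
P[3]: D(K, 0xE8) = 0x24; 0x24 ⊕ 0x91 = 0xB5.
P[4]: D(K, 0x11) = 0xDD; 0xDD ⊕ 0xE8 = 0x35.
P[5]: D(K, 0x06) = 0xCA; 0xCA ⊕ 0x11 = 0xDB.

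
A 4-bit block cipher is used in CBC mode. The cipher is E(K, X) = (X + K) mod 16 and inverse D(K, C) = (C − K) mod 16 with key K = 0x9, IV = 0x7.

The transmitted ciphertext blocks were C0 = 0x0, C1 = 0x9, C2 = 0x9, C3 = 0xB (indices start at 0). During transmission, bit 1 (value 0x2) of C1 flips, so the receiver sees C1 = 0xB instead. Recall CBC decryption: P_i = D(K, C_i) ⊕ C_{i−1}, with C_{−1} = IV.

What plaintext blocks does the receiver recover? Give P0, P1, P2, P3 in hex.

P0 = 0x0, P1 = 0x2, P2 = 0xB, P3 = 0xB

Only C1 changed, to 0xB. In CBC, a change in C_i garbles P_i and flips the same bit in P_{i+1}. Decrypting the received ciphertext:
P0: D(K, 0x0) = 0x7; 0x7 ⊕ 0x7 = 0x0.
P1: D(K, 0xB) = 0x2; 0x2 ⊕ 0x0 = 0x2.
P2: D(K, 0x9) = 0x0; 0x0 ⊕ 0xB = 0xB.
P3: D(K, 0xB) = 0x2; 0x2 ⊕ 0x9 = 0xB.
Blocks that differ from the original plaintext: P1, P2.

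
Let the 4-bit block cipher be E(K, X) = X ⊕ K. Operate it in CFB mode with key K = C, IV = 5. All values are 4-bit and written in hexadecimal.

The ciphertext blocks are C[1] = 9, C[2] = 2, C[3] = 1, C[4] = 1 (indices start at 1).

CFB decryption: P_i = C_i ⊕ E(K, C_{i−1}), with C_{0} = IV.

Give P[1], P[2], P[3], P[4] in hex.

P[1] = 0, P[2] = 7, P[3] = F, P[4] = C

P[1]: E(K, 5) = 9; 9 ⊕ 9 = 0.
P[2]: E(K, 9) = 5; 2 ⊕ 5 = 7.
P[3]: E(K, 2) = E; 1 ⊕ E = F.
P[4]: E(K, 1) = D; 1 ⊕ D = C.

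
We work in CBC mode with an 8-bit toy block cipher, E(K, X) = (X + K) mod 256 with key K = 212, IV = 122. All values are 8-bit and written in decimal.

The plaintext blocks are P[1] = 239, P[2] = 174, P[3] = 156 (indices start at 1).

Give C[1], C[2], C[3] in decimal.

CBC encryption: C_i = E(K, P_i ⊕ C_{i−1}), with C_{0} = IV.
C[1]: P[1] ⊕ 122 = 149; E(K, 149) = 105.
C[2]: P[2] ⊕ 105 = 199; E(K, 199) = 155.
C[3]: P[3] ⊕ 155 = 7; E(K, 7) = 219.

C[1] = 105, C[2] = 155, C[3] = 219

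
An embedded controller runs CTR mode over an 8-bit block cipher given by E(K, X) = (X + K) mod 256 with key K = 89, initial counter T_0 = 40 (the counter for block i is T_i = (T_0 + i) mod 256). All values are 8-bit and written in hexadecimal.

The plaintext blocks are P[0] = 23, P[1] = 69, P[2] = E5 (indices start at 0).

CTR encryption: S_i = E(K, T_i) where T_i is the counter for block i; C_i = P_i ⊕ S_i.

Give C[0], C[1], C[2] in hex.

C[0] = EA, C[1] = A3, C[2] = 2E

C[0]: T = 40, S = E(K, T) = C9; 23 ⊕ C9 = EA.
C[1]: T = 41, S = E(K, T) = CA; 69 ⊕ CA = A3.
C[2]: T = 42, S = E(K, T) = CB; E5 ⊕ CB = 2E.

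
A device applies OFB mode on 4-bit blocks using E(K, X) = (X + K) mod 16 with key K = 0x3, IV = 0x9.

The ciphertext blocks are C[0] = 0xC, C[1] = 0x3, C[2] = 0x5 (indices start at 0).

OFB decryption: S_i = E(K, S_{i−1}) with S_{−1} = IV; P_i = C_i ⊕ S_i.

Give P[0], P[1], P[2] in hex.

P[0]: S = E(K, 0x9) = 0xC; 0xC ⊕ 0xC = 0x0.
P[1]: S = E(K, 0xC) = 0xF; 0x3 ⊕ 0xF = 0xC.
P[2]: S = E(K, 0xF) = 0x2; 0x5 ⊕ 0x2 = 0x7.

P[0] = 0x0, P[1] = 0xC, P[2] = 0x7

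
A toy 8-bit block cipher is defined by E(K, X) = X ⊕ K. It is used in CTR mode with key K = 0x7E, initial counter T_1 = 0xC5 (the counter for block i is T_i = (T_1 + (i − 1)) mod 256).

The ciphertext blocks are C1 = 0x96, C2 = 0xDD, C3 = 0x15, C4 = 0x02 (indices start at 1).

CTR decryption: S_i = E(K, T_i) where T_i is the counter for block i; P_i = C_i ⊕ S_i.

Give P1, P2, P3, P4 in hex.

P1: T = 0xC5, S = E(K, T) = 0xBB; 0x96 ⊕ 0xBB = 0x2D.
P2: T = 0xC6, S = E(K, T) = 0xB8; 0xDD ⊕ 0xB8 = 0x65.
P3: T = 0xC7, S = E(K, T) = 0xB9; 0x15 ⊕ 0xB9 = 0xAC.
P4: T = 0xC8, S = E(K, T) = 0xB6; 0x02 ⊕ 0xB6 = 0xB4.

P1 = 0x2D, P2 = 0x65, P3 = 0xAC, P4 = 0xB4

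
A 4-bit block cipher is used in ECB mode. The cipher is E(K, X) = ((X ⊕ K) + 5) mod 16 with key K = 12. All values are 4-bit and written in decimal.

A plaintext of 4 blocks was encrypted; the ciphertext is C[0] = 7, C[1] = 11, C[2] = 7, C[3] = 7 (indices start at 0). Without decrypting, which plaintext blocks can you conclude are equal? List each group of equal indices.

ECB encrypts each block independently with the same key, so equal ciphertext blocks imply equal plaintext blocks.
C[0] = C[2] = C[3] = 7, so P[0] = P[2] = P[3].

P[0] = P[2] = P[3]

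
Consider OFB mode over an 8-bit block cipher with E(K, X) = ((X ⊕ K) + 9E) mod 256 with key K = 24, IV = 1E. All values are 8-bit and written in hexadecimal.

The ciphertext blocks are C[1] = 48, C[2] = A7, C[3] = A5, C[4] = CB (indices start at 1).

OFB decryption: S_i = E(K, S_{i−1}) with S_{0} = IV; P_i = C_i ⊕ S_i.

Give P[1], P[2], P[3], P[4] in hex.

P[1]: S = E(K, 1E) = D8; 48 ⊕ D8 = 90.
P[2]: S = E(K, D8) = 9A; A7 ⊕ 9A = 3D.
P[3]: S = E(K, 9A) = 5C; A5 ⊕ 5C = F9.
P[4]: S = E(K, 5C) = 16; CB ⊕ 16 = DD.

P[1] = 90, P[2] = 3D, P[3] = F9, P[4] = DD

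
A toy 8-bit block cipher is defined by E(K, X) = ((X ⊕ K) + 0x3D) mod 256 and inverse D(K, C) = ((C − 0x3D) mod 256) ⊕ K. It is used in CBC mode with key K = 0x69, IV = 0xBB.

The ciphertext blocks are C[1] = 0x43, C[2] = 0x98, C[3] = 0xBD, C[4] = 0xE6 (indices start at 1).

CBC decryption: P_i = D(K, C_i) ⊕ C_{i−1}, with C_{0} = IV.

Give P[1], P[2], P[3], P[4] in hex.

P[1]: D(K, 0x43) = 0x6F; 0x6F ⊕ 0xBB = 0xD4.
P[2]: D(K, 0x98) = 0x32; 0x32 ⊕ 0x43 = 0x71.
P[3]: D(K, 0xBD) = 0xE9; 0xE9 ⊕ 0x98 = 0x71.
P[4]: D(K, 0xE6) = 0xC0; 0xC0 ⊕ 0xBD = 0x7D.

P[1] = 0xD4, P[2] = 0x71, P[3] = 0x71, P[4] = 0x7D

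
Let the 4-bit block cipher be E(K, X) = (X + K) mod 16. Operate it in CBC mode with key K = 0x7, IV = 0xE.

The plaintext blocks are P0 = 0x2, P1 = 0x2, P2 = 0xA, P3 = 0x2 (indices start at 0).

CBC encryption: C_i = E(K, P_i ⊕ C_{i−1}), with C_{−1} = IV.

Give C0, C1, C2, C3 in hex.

C0 = 0x3, C1 = 0x8, C2 = 0x9, C3 = 0x2

C0: P0 ⊕ 0xE = 0xC; E(K, 0xC) = 0x3.
C1: P1 ⊕ 0x3 = 0x1; E(K, 0x1) = 0x8.
C2: P2 ⊕ 0x8 = 0x2; E(K, 0x2) = 0x9.
C3: P3 ⊕ 0x9 = 0xB; E(K, 0xB) = 0x2.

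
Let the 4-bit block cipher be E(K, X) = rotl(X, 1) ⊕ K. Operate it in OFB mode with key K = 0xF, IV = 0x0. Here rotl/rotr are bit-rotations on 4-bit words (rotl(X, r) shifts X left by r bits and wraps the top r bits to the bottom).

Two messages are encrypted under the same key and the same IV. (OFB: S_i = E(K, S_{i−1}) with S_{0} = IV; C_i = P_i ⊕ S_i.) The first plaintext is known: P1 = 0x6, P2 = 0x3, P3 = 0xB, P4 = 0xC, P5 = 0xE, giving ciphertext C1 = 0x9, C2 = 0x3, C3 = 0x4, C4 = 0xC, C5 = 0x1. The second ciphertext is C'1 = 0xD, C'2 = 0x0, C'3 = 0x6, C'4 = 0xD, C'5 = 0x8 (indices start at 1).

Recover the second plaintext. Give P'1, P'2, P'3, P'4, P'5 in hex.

P'1 = 0x2, P'2 = 0x0, P'3 = 0x9, P'4 = 0xD, P'5 = 0x7

In OFB with a reused IV, both messages share the same keystream S_i, so C_i ⊕ C'_i = P_i ⊕ P'_i and thus P'_i = P_i ⊕ C_i ⊕ C'_i.
P'1: 0x6 ⊕ 0x9 ⊕ 0xD = 0x2.
P'2: 0x3 ⊕ 0x3 ⊕ 0x0 = 0x0.
P'3: 0xB ⊕ 0x4 ⊕ 0x6 = 0x9.
P'4: 0xC ⊕ 0xC ⊕ 0xD = 0xD.
P'5: 0xE ⊕ 0x1 ⊕ 0x8 = 0x7.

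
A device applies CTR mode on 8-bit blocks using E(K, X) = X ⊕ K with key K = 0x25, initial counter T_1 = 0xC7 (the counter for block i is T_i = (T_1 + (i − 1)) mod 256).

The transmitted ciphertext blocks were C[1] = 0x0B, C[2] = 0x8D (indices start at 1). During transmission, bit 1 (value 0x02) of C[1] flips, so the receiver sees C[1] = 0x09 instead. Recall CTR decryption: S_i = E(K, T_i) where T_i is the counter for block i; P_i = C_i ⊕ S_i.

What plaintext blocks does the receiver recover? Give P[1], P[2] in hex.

Only C[1] changed, to 0x09. In CTR, a change in C_i flips the same bit in P_i only; the keystream is unaffected. Decrypting the received ciphertext:
P[1]: T = 0xC7, S = E(K, T) = 0xE2; 0x09 ⊕ 0xE2 = 0xEB.
P[2]: T = 0xC8, S = E(K, T) = 0xED; 0x8D ⊕ 0xED = 0x60.
Blocks that differ from the original plaintext: P[1].

P[1] = 0xEB, P[2] = 0x60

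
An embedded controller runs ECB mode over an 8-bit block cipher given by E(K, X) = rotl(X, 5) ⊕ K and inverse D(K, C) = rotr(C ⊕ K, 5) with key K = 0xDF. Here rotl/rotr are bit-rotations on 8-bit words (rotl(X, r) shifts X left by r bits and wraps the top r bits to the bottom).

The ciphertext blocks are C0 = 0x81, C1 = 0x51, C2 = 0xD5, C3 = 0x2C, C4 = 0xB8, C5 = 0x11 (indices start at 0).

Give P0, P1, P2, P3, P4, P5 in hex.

ECB decryption: P_i = D(K, C_i).
P0: D(K, 0x81) = 0xF2.
P1: D(K, 0x51) = 0x74.
P2: D(K, 0xD5) = 0x50.
P3: D(K, 0x2C) = 0x9F.
P4: D(K, 0xB8) = 0x3B.
P5: D(K, 0x11) = 0x76.

P0 = 0xF2, P1 = 0x74, P2 = 0x50, P3 = 0x9F, P4 = 0x3B, P5 = 0x76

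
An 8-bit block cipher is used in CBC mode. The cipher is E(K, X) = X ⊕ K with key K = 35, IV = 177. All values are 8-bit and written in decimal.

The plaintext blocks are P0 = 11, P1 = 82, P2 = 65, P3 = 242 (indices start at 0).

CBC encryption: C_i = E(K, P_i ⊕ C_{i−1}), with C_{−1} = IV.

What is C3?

C0: P0 ⊕ 177 = 186; E(K, 186) = 153.
C1: P1 ⊕ 153 = 203; E(K, 203) = 232.
C2: P2 ⊕ 232 = 169; E(K, 169) = 138.
C3: P3 ⊕ 138 = 120; E(K, 120) = 91.

C3 = 91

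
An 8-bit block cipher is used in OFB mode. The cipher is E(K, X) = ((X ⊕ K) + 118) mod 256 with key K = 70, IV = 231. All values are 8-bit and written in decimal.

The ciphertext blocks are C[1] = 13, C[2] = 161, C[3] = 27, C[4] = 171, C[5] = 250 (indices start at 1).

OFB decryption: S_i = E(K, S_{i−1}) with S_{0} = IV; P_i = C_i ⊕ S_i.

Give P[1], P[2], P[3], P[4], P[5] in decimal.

P[1] = 26, P[2] = 102, P[3] = 236, P[4] = 140, P[5] = 45

P[1]: S = E(K, 231) = 23; 13 ⊕ 23 = 26.
P[2]: S = E(K, 23) = 199; 161 ⊕ 199 = 102.
P[3]: S = E(K, 199) = 247; 27 ⊕ 247 = 236.
P[4]: S = E(K, 247) = 39; 171 ⊕ 39 = 140.
P[5]: S = E(K, 39) = 215; 250 ⊕ 215 = 45.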